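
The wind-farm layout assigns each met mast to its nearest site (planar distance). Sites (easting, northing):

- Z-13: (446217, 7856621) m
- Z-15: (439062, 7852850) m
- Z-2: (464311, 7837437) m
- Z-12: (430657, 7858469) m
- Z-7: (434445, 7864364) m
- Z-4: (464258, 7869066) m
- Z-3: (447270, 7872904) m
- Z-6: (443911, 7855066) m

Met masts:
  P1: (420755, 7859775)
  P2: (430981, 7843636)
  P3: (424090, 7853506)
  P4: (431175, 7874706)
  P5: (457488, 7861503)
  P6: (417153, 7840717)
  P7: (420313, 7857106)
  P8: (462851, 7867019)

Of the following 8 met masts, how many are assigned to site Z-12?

P1 → Z-12
P2 → Z-15
P3 → Z-12
P4 → Z-7
P5 → Z-4
P6 → Z-12
P7 → Z-12
P8 → Z-4
4 of the 8 go to Z-12.

4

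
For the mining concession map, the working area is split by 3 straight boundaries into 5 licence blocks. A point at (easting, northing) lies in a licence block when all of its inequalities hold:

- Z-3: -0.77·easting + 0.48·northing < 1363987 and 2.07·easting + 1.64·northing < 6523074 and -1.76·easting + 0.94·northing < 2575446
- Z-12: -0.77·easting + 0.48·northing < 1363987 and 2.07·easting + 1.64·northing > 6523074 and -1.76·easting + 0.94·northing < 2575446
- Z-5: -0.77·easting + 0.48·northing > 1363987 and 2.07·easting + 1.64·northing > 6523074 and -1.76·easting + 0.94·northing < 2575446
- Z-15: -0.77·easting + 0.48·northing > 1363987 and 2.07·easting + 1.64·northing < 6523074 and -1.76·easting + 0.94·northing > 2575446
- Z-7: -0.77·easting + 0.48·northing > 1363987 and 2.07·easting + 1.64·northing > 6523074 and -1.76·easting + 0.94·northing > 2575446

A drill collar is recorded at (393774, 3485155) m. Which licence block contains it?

Z-7

-0.77·393774 + 0.48·3485155 = 1369668.420, which is > 1363987
2.07·393774 + 1.64·3485155 = 6530766.380, which is > 6523074
-1.76·393774 + 0.94·3485155 = 2583003.460, which is > 2575446
This sign pattern matches Z-7.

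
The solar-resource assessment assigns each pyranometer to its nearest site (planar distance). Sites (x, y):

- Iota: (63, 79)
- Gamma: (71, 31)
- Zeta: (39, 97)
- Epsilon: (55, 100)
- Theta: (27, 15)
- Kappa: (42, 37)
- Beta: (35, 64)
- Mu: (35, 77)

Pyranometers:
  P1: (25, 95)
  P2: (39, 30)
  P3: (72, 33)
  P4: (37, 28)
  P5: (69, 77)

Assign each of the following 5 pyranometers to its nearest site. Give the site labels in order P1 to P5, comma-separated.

P1 → Zeta (d²=200.00)
P2 → Kappa (d²=58.00)
P3 → Gamma (d²=5.00)
P4 → Kappa (d²=106.00)
P5 → Iota (d²=40.00)

Zeta, Kappa, Gamma, Kappa, Iota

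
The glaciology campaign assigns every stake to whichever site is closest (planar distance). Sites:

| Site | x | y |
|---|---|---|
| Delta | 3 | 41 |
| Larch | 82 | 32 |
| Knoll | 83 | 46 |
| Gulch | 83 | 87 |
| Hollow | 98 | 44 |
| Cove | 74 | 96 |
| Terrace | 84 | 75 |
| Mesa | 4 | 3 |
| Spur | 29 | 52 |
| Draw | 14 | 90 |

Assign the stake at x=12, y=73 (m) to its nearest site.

Squared distances to each site:
Delta: 1105.000; Larch: 6581.000; Knoll: 5770.000; Gulch: 5237.000; Hollow: 8237.000; Cove: 4373.000; Terrace: 5188.000; Mesa: 4964.000; Spur: 730.000; Draw: 293.000.
Minimum at Draw.

Draw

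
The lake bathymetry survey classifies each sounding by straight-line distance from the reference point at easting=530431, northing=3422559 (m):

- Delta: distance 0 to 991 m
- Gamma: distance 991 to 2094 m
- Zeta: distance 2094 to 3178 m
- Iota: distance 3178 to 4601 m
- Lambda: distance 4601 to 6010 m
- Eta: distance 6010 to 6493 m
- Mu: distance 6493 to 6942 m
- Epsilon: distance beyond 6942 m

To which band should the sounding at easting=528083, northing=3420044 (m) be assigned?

Distance = √((528083−530431)² + (3420044−3422559)²) = √(5513104.000 + 6325225.000) = 3440.687 m.
3178 ≤ 3440.687 < 4601 → Iota.

Iota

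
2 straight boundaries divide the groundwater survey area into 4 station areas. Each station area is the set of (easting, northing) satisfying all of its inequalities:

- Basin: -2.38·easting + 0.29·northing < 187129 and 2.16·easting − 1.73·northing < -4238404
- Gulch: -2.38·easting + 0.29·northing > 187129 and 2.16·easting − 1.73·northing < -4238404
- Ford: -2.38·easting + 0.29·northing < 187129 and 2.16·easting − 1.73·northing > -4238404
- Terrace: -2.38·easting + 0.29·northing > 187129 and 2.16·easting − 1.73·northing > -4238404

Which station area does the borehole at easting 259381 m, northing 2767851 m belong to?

Ford

-2.38·259381 + 0.29·2767851 = 185350.010, which is < 187129
2.16·259381 − 1.73·2767851 = -4228119.270, which is > -4238404
This sign pattern matches Ford.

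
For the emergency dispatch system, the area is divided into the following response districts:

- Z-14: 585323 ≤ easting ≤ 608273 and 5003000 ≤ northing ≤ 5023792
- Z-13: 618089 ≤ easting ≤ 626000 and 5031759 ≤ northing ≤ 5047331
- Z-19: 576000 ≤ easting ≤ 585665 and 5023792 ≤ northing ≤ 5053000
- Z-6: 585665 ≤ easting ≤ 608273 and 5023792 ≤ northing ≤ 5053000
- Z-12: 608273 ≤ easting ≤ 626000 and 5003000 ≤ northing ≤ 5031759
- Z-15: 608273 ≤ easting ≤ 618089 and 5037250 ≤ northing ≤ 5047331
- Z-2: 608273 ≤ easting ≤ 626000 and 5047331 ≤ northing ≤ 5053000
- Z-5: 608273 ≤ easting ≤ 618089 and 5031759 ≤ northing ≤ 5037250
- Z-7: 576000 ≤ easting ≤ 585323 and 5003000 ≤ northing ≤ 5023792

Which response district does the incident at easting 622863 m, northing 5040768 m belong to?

The point has easting = 622863 and northing = 5040768.
Only Z-13 satisfies 618089 ≤ easting ≤ 626000 and 5031759 ≤ northing ≤ 5047331.

Z-13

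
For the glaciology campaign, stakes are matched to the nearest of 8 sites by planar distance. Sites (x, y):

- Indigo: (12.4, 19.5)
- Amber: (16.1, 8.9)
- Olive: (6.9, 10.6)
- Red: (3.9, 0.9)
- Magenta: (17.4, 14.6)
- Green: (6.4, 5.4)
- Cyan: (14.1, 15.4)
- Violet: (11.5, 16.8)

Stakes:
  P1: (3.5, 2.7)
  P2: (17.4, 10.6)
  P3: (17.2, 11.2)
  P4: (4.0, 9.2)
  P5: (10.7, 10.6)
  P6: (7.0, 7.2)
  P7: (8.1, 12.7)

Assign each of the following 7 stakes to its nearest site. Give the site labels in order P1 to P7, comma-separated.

Red, Amber, Amber, Olive, Olive, Green, Olive

P1 → Red (d²=3.40)
P2 → Amber (d²=4.58)
P3 → Amber (d²=6.50)
P4 → Olive (d²=10.37)
P5 → Olive (d²=14.44)
P6 → Green (d²=3.60)
P7 → Olive (d²=5.85)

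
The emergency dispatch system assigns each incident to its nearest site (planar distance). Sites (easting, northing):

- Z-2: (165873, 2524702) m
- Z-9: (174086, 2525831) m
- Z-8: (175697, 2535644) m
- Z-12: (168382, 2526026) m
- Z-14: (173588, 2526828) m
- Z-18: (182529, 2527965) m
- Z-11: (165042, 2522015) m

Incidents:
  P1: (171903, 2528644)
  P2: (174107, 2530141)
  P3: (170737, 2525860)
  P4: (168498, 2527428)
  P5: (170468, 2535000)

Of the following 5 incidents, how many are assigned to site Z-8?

1

P1 → Z-14
P2 → Z-14
P3 → Z-12
P4 → Z-12
P5 → Z-8
1 of the 5 goes to Z-8.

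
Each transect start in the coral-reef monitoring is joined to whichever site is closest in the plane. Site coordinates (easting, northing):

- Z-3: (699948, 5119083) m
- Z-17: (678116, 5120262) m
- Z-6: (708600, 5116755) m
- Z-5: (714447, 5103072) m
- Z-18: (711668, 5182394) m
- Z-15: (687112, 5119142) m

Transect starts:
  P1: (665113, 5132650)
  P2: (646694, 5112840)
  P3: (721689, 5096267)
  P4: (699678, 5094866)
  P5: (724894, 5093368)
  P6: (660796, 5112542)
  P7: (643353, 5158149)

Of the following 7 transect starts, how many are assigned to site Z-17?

P1 → Z-17
P2 → Z-17
P3 → Z-5
P4 → Z-5
P5 → Z-5
P6 → Z-17
P7 → Z-17
4 of the 7 go to Z-17.

4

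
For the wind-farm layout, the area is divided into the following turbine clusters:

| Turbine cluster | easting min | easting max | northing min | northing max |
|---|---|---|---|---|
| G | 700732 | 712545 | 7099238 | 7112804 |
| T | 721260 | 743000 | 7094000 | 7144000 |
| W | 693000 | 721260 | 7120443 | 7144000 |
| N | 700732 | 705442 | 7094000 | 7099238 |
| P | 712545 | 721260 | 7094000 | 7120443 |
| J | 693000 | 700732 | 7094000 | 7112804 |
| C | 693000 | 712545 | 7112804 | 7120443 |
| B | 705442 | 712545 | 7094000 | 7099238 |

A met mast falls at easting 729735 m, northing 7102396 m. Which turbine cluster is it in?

The point has easting = 729735 and northing = 7102396.
Only T satisfies 721260 ≤ easting ≤ 743000 and 7094000 ≤ northing ≤ 7144000.

T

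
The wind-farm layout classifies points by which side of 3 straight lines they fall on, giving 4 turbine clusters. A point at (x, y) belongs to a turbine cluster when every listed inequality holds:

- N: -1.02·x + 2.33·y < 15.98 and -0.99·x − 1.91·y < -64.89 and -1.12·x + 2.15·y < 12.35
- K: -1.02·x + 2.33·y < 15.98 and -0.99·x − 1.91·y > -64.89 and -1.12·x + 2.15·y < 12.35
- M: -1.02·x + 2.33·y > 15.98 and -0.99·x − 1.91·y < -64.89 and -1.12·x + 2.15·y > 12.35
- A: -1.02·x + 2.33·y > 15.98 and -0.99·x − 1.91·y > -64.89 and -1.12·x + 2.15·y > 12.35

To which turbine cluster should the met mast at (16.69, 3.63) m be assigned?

K

-1.02·16.69 + 2.33·3.63 = -8.566, which is < 15.98
-0.99·16.69 − 1.91·3.63 = -23.456, which is > -64.89
-1.12·16.69 + 2.15·3.63 = -10.888, which is < 12.35
This sign pattern matches K.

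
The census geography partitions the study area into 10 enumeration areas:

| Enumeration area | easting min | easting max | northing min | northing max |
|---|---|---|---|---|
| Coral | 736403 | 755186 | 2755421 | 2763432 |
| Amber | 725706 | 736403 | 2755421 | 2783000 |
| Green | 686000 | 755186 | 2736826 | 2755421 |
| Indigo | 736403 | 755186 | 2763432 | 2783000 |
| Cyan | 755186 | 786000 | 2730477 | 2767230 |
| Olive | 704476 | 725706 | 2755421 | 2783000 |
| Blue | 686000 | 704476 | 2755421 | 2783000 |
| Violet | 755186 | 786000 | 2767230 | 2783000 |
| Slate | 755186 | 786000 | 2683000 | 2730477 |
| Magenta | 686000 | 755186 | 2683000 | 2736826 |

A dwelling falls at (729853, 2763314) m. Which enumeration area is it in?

The point has easting = 729853 and northing = 2763314.
Only Amber satisfies 725706 ≤ easting ≤ 736403 and 2755421 ≤ northing ≤ 2783000.

Amber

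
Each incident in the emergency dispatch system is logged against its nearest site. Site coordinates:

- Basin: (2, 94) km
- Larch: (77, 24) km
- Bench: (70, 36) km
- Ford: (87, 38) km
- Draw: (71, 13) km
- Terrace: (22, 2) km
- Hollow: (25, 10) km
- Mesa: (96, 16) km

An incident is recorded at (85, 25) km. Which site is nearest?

Larch

Squared distances to each site:
Basin: 11650.000; Larch: 65.000; Bench: 346.000; Ford: 173.000; Draw: 340.000; Terrace: 4498.000; Hollow: 3825.000; Mesa: 202.000.
Minimum at Larch.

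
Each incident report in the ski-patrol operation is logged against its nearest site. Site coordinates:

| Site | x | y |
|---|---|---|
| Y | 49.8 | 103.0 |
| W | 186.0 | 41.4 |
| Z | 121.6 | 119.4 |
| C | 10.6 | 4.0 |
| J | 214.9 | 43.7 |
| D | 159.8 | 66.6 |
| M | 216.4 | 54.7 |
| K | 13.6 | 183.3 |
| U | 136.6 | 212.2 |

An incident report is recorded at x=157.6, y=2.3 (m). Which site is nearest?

W

Squared distances to each site:
Y: 21761.330; W: 2335.370; Z: 15008.410; C: 21611.890; J: 4997.250; D: 4139.330; M: 6203.200; K: 53497.000; U: 44499.010.
Minimum at W.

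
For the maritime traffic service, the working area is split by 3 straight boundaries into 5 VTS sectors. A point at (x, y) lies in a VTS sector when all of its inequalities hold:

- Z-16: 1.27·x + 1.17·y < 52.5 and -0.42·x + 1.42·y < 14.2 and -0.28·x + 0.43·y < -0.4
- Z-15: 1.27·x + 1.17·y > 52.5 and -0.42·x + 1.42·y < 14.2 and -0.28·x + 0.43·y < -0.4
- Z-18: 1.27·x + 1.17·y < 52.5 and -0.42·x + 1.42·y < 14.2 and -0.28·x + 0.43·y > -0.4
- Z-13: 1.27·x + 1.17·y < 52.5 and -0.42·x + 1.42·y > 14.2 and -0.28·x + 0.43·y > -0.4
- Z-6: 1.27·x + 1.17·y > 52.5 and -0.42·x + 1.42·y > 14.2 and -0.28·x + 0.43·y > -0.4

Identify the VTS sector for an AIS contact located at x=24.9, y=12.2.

1.27·24.9 + 1.17·12.2 = 45.897, which is < 52.5
-0.42·24.9 + 1.42·12.2 = 6.866, which is < 14.2
-0.28·24.9 + 0.43·12.2 = -1.726, which is < -0.4
This sign pattern matches Z-16.

Z-16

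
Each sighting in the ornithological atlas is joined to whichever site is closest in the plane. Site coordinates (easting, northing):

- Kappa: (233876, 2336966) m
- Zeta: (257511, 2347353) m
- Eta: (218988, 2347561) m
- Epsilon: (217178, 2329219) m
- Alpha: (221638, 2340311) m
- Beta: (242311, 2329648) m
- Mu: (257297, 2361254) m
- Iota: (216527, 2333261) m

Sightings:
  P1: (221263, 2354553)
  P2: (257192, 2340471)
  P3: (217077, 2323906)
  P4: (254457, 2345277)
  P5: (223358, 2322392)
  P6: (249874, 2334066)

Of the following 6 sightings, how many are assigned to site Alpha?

0

P1 → Eta
P2 → Zeta
P3 → Epsilon
P4 → Zeta
P5 → Epsilon
P6 → Beta
0 of the 6 go to Alpha.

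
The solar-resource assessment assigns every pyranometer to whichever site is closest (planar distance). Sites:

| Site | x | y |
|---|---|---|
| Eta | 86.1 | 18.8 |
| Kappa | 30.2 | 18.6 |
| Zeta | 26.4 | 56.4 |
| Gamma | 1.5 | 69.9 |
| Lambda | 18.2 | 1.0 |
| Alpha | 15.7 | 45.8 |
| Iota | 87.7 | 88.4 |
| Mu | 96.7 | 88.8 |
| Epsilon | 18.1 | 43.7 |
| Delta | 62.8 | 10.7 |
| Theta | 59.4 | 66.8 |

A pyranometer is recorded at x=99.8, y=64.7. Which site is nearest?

Squared distances to each site:
Eta: 2294.500; Kappa: 6969.370; Zeta: 5456.450; Gamma: 9689.930; Lambda: 10716.250; Alpha: 7430.020; Iota: 708.100; Mu: 590.420; Epsilon: 7115.890; Delta: 4285.000; Theta: 1636.570.
Minimum at Mu.

Mu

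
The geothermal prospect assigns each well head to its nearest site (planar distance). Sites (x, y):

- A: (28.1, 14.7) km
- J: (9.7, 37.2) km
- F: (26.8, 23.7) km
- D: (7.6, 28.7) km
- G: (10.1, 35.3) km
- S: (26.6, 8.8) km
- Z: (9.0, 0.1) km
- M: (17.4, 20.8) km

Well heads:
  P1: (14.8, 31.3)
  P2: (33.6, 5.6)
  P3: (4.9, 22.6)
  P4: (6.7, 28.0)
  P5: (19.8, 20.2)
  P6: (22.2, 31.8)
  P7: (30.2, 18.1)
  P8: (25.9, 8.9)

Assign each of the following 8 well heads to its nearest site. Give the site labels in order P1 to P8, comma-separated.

P1 → G (d²=38.09)
P2 → S (d²=59.24)
P3 → D (d²=44.50)
P4 → D (d²=1.30)
P5 → M (d²=6.12)
P6 → F (d²=86.77)
P7 → A (d²=15.97)
P8 → S (d²=0.50)

G, S, D, D, M, F, A, S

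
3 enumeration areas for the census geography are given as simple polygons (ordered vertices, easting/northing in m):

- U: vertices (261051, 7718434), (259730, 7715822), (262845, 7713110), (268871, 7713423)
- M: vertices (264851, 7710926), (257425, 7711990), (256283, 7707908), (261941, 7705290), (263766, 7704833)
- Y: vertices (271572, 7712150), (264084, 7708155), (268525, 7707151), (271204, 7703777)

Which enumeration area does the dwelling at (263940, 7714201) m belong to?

U

Cast a ray rightward from (263940, 7714201). For each polygon, the edges (by vertex number in listed order) whose endpoints lie on opposite sides of northing = 7714201, where each meets that height, and whether that is right or left of the point:
U: 2–3 at easting≈261591.9 (left), 4–1 at easting≈267656.9 (right) → 1 crossing.
M: no edge straddles that height → 0 crossings.
Y: no edge straddles that height → 0 crossings.
Only U has an odd count, so the point is inside U.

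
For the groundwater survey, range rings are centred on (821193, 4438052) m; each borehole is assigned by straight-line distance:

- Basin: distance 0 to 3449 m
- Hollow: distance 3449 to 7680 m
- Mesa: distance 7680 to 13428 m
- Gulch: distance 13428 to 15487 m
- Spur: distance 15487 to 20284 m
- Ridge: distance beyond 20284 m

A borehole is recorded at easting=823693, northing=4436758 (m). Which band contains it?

Distance = √((823693−821193)² + (4436758−4438052)²) = √(6250000.000 + 1674436.000) = 2815.037 m.
0 ≤ 2815.037 < 3449 → Basin.

Basin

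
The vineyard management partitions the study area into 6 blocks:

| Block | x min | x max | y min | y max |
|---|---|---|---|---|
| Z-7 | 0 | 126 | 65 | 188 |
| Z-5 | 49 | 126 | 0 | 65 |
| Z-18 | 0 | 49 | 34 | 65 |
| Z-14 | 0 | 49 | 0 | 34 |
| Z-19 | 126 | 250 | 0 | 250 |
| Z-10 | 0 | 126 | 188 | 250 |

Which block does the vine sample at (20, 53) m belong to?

The point has x = 20 and y = 53.
Only Z-18 satisfies 0 ≤ x ≤ 49 and 34 ≤ y ≤ 65.

Z-18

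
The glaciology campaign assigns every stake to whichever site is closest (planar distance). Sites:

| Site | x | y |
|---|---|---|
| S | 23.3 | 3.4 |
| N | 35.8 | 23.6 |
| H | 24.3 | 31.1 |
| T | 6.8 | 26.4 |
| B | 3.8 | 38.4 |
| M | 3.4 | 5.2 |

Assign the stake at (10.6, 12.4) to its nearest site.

Squared distances to each site:
S: 242.290; N: 760.480; H: 537.380; T: 210.440; B: 722.240; M: 103.680.
Minimum at M.

M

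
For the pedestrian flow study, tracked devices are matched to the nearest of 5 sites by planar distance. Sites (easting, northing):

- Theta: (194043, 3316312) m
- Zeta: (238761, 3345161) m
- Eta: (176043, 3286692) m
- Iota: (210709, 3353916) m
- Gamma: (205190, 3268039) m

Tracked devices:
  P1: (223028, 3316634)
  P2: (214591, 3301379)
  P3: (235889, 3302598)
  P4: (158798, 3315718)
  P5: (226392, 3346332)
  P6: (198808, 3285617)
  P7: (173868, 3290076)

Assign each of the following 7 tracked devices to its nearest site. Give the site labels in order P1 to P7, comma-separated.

P1 → Theta (d²=840233909.00)
P2 → Theta (d²=645214793.00)
P3 → Zeta (d²=1819857353.00)
P4 → Eta (d²=1139898701.00)
P5 → Zeta (d²=154363402.00)
P6 → Gamma (d²=349716008.00)
P7 → Eta (d²=16182081.00)

Theta, Theta, Zeta, Eta, Zeta, Gamma, Eta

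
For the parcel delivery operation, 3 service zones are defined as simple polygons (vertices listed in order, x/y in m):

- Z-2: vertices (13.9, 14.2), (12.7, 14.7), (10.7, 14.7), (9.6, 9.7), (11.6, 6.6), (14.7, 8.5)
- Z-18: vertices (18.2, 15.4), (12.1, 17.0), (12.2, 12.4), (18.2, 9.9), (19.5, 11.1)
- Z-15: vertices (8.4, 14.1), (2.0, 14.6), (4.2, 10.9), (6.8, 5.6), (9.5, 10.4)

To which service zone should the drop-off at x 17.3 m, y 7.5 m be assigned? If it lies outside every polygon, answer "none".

Cast a ray rightward from (17.3, 7.5). For each polygon, the edges (by vertex number in listed order) whose endpoints lie on opposite sides of y = 7.5, where each meets that height, and whether that is right or left of the point:
Z-2: 4–5 at x≈11.02 (left), 5–6 at x≈13.07 (left) → 0 crossings.
Z-18: no edge straddles that height → 0 crossings.
Z-15: 3–4 at x≈5.87 (left), 4–5 at x≈7.87 (left) → 0 crossings.
All counts are even, so the point lies outside every listed polygon.

none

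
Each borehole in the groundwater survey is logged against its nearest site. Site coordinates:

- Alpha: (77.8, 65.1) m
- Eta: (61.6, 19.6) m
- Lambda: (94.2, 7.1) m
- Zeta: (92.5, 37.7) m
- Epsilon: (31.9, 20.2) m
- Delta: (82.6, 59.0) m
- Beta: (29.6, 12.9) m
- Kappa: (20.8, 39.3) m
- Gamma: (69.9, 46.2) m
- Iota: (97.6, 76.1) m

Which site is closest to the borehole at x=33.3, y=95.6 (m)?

Alpha

Squared distances to each site:
Alpha: 2910.500; Eta: 6576.890; Lambda: 11541.060; Zeta: 6857.050; Epsilon: 5687.120; Delta: 3770.050; Beta: 6852.980; Kappa: 3325.940; Gamma: 3779.920; Iota: 4514.740.
Minimum at Alpha.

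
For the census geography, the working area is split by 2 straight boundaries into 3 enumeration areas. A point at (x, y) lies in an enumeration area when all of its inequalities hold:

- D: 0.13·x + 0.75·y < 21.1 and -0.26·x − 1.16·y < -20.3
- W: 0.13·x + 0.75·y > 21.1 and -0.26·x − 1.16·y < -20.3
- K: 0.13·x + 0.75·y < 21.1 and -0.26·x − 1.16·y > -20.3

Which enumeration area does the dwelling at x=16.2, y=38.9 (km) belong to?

W

0.13·16.2 + 0.75·38.9 = 31.281, which is > 21.1
-0.26·16.2 − 1.16·38.9 = -49.336, which is < -20.3
This sign pattern matches W.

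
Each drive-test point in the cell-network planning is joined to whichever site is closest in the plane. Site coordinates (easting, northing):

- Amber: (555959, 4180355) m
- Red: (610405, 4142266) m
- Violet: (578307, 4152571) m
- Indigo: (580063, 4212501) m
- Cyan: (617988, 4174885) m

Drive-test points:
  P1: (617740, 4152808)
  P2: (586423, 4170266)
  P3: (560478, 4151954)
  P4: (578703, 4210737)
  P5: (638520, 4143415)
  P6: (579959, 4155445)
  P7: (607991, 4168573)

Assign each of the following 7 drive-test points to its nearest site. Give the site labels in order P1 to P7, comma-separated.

P1 → Red (d²=164935989.00)
P2 → Violet (d²=378982481.00)
P3 → Violet (d²=318253930.00)
P4 → Indigo (d²=4961296.00)
P5 → Red (d²=791773426.00)
P6 → Violet (d²=10988980.00)
P7 → Cyan (d²=139781353.00)

Red, Violet, Violet, Indigo, Red, Violet, Cyan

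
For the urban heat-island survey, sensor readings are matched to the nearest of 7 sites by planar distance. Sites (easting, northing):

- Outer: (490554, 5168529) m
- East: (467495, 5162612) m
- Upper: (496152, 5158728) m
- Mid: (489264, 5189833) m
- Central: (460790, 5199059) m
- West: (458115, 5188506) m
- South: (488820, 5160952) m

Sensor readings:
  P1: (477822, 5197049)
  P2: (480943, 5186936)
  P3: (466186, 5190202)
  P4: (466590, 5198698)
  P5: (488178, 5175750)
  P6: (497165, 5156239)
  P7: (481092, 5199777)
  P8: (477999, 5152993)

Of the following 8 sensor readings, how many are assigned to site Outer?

1

P1 → Mid
P2 → Mid
P3 → West
P4 → Central
P5 → Outer
P6 → Upper
P7 → Mid
P8 → South
1 of the 8 goes to Outer.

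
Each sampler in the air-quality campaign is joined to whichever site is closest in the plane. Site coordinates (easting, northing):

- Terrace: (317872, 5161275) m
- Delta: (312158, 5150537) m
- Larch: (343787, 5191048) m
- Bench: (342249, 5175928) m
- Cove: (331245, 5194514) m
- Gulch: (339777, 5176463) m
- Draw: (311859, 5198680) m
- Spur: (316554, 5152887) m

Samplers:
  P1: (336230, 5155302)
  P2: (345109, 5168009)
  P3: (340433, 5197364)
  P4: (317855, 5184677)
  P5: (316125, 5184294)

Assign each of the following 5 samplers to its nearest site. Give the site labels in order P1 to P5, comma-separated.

P1 → Terrace (d²=372692893.00)
P2 → Bench (d²=70890161.00)
P3 → Larch (d²=51141172.00)
P4 → Draw (d²=232036025.00)
P5 → Draw (d²=225155752.00)

Terrace, Bench, Larch, Draw, Draw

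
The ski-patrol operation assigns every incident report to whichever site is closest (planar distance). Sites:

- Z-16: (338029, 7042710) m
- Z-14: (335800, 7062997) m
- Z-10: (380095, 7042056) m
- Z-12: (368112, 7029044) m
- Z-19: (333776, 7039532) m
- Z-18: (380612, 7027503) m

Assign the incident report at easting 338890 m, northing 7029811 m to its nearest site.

Squared distances to each site:
Z-16: 167125522.000; Z-14: 1110858696.000; Z-10: 1847792050.000; Z-12: 854513573.000; Z-19: 120650837.000; Z-18: 1746052148.000.
Minimum at Z-19.

Z-19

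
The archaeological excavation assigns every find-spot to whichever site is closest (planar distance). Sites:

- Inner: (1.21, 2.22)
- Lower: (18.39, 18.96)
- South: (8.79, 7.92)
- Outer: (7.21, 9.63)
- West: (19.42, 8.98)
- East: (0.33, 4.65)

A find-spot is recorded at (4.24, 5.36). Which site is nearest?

East

Squared distances to each site:
Inner: 19.041; Lower: 385.183; South: 27.256; Outer: 27.054; West: 243.537; East: 15.792.
Minimum at East.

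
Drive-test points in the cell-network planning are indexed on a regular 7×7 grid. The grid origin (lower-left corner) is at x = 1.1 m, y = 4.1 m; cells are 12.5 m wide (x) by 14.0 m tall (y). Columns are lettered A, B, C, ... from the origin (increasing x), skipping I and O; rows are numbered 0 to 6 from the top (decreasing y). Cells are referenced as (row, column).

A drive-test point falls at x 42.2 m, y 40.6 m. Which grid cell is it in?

(4, D)

Column index: ⌊(42.2 − 1.1) / 12.5⌋ = ⌊3.288⌋ = 3 → column D
Row offset from origin: ⌊(40.6 − 4.1) / 14.0⌋ = ⌊2.607⌋ = 2 → row 4 (counted from top)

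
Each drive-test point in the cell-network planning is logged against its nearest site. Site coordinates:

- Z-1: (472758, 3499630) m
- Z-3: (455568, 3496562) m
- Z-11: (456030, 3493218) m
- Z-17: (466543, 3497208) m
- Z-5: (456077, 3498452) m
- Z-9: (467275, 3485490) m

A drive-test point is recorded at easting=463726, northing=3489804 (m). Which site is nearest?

Z-9

Squared distances to each site:
Z-1: 178127300.000; Z-3: 112223528.000; Z-11: 70883812.000; Z-17: 62754705.000; Z-5: 133295105.000; Z-9: 31205997.000.
Minimum at Z-9.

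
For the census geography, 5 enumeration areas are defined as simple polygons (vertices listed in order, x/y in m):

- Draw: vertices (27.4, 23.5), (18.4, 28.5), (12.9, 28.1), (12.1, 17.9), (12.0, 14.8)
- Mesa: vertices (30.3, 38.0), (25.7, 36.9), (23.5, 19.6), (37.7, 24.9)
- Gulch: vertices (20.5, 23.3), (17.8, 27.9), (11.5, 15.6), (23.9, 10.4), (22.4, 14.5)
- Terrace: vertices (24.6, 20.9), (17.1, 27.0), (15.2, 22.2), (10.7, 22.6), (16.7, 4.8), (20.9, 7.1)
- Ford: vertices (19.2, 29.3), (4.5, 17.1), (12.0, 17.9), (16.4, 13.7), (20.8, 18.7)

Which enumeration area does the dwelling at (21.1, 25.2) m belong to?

Cast a ray rightward from (21.1, 25.2). For each polygon, the edges (by vertex number in listed order) whose endpoints lie on opposite sides of y = 25.2, where each meets that height, and whether that is right or left of the point:
Draw: 1–2 at x≈24.34 (right), 3–4 at x≈12.67 (left) → 1 crossing.
Mesa: 2–3 at x≈24.21 (right), 4–1 at x≈37.53 (right) → 2 crossings.
Gulch: 1–2 at x≈19.38 (left), 2–3 at x≈16.42 (left) → 0 crossings.
Terrace: 1–2 at x≈19.31 (left), 2–3 at x≈16.39 (left) → 0 crossings.
Ford: 1–2 at x≈14.26 (left), 5–1 at x≈19.82 (left) → 0 crossings.
Only Draw has an odd count, so the point is inside Draw.

Draw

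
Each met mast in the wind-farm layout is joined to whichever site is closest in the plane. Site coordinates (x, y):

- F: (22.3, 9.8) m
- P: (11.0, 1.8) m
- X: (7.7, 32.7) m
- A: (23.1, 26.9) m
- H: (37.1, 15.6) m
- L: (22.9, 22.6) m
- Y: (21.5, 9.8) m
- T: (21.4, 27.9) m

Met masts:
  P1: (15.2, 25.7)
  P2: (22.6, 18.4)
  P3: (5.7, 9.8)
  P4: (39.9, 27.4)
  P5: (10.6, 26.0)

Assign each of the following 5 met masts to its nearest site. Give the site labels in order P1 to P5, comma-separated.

T, L, P, H, X

P1 → T (d²=43.28)
P2 → L (d²=17.73)
P3 → P (d²=92.09)
P4 → H (d²=147.08)
P5 → X (d²=53.30)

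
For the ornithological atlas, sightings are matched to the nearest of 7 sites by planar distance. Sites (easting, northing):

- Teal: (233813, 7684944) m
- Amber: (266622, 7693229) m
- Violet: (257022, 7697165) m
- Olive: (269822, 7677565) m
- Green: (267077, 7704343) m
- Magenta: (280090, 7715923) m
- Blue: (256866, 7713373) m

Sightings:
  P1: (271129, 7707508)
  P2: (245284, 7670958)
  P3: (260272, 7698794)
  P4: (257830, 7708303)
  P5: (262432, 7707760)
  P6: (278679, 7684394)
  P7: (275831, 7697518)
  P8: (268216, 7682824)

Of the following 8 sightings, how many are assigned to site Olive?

2

P1 → Green
P2 → Teal
P3 → Violet
P4 → Blue
P5 → Green
P6 → Olive
P7 → Amber
P8 → Olive
2 of the 8 go to Olive.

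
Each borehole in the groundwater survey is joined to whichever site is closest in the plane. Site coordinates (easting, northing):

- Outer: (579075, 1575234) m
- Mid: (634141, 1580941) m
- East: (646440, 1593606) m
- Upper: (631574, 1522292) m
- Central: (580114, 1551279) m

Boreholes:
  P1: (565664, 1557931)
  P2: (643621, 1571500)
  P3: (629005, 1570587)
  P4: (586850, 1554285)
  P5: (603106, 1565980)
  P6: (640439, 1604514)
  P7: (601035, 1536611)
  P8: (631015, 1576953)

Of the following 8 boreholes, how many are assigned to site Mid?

3

P1 → Central
P2 → Mid
P3 → Mid
P4 → Central
P5 → Outer
P6 → East
P7 → Central
P8 → Mid
3 of the 8 go to Mid.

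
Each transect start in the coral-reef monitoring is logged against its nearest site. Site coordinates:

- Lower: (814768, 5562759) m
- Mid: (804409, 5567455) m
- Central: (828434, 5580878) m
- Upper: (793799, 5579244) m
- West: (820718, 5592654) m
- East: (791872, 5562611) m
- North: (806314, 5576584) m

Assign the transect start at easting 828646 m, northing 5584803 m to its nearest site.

Squared distances to each site:
Lower: 678536820.000; Mid: 888385273.000; Central: 15450569.000; Upper: 1245215890.000; West: 124491385.000; East: 1844811940.000; North: 566270185.000.
Minimum at Central.

Central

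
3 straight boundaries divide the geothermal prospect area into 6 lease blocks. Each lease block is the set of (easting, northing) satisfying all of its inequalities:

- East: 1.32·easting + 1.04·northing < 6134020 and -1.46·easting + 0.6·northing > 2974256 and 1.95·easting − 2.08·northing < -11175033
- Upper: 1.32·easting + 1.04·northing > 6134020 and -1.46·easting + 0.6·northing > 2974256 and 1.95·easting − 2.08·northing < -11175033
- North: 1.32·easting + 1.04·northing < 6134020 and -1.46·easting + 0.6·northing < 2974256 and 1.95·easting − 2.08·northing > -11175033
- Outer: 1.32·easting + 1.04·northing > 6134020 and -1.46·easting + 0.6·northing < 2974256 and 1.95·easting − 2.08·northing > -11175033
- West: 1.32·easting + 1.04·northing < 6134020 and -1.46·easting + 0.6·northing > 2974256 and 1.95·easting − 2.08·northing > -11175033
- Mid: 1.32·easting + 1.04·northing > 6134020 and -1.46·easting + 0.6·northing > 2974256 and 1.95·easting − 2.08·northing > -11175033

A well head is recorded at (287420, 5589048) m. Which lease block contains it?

Outer

1.32·287420 + 1.04·5589048 = 6192004.320, which is > 6134020
-1.46·287420 + 0.6·5589048 = 2933795.600, which is < 2974256
1.95·287420 − 2.08·5589048 = -11064750.840, which is > -11175033
This sign pattern matches Outer.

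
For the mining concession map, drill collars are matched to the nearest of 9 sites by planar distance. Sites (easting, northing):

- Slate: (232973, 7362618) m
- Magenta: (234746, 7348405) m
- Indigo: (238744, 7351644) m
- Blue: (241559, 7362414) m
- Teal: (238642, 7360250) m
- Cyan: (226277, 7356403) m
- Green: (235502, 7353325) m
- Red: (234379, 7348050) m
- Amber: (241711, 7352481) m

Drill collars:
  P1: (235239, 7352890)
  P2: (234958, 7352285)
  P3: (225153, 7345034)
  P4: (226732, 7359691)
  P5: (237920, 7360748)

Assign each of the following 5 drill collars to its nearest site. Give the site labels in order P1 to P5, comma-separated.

Green, Green, Red, Cyan, Teal

P1 → Green (d²=258394.00)
P2 → Green (d²=1377536.00)
P3 → Red (d²=94215332.00)
P4 → Cyan (d²=11017969.00)
P5 → Teal (d²=769288.00)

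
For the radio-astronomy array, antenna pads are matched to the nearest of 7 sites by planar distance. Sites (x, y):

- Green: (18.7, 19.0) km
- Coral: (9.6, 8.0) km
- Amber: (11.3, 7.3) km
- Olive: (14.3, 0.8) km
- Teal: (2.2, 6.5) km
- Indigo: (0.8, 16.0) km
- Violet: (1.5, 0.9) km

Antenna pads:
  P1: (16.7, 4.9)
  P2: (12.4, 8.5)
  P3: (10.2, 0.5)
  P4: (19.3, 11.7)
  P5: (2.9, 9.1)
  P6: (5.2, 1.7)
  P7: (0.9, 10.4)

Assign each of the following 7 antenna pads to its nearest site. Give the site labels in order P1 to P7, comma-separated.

P1 → Olive (d²=22.57)
P2 → Amber (d²=2.65)
P3 → Olive (d²=16.90)
P4 → Green (d²=53.65)
P5 → Teal (d²=7.25)
P6 → Violet (d²=14.33)
P7 → Teal (d²=16.90)

Olive, Amber, Olive, Green, Teal, Violet, Teal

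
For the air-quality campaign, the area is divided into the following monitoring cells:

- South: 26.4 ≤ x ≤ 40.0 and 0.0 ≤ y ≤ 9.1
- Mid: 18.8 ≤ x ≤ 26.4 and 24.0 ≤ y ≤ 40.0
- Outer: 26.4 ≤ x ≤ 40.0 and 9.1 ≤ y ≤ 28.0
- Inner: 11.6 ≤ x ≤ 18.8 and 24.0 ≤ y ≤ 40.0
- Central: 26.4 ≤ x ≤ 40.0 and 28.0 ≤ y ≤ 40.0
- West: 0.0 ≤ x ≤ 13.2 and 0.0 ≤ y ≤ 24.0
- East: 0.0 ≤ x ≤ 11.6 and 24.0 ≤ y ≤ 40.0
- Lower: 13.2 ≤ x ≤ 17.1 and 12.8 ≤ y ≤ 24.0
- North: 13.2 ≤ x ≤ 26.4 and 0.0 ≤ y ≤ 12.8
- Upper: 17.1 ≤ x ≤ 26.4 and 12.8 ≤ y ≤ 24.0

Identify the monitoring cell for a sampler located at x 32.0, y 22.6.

The point has x = 32.0 and y = 22.6.
Only Outer satisfies 26.4 ≤ x ≤ 40.0 and 9.1 ≤ y ≤ 28.0.

Outer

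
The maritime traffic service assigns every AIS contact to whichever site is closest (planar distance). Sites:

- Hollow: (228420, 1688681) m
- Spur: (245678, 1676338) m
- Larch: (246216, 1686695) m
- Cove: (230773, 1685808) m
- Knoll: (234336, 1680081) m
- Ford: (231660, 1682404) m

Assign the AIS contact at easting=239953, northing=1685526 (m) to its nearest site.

Squared distances to each site:
Hollow: 142964114.000; Spur: 117194969.000; Larch: 40591730.000; Cove: 84351924.000; Knoll: 61198714.000; Ford: 78520733.000.
Minimum at Larch.

Larch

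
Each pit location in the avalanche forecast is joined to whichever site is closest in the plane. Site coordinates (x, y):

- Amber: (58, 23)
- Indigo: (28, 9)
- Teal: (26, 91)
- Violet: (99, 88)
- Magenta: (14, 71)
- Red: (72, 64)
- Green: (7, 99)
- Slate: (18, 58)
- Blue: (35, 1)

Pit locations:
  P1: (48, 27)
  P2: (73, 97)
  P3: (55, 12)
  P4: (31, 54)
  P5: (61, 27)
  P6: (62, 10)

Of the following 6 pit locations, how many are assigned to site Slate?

1

P1 → Amber
P2 → Violet
P3 → Amber
P4 → Slate
P5 → Amber
P6 → Amber
1 of the 6 goes to Slate.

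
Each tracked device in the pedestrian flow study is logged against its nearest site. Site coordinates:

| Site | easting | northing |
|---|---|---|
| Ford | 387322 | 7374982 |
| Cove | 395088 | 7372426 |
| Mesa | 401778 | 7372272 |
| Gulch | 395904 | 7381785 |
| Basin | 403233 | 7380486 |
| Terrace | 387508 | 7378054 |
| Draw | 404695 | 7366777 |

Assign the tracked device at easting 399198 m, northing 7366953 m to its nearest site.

Squared distances to each site:
Ford: 205504217.000; Cove: 46845829.000; Mesa: 34948161.000; Gulch: 230838660.000; Basin: 199423314.000; Terrace: 259888301.000; Draw: 30247985.000.
Minimum at Draw.

Draw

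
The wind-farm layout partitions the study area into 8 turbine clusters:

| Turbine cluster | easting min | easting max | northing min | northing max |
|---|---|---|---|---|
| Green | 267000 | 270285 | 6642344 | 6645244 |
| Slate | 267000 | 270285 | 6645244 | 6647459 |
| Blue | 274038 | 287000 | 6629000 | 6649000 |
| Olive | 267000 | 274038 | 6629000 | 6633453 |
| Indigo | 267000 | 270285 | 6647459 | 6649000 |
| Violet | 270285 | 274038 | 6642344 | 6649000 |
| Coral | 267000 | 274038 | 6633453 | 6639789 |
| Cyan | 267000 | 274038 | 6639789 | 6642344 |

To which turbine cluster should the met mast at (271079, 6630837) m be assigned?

The point has easting = 271079 and northing = 6630837.
Only Olive satisfies 267000 ≤ easting ≤ 274038 and 6629000 ≤ northing ≤ 6633453.

Olive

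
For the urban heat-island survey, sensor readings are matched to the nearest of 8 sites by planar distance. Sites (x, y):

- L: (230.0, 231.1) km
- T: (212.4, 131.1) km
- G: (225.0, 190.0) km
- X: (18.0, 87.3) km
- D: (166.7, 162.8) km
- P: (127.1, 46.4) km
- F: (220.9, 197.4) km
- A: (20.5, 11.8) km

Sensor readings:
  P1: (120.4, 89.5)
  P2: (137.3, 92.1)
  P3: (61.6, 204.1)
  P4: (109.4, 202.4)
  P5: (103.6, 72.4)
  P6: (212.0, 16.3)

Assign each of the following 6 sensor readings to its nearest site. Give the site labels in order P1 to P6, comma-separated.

P1 → P (d²=1902.50)
P2 → P (d²=2192.53)
P3 → D (d²=12751.70)
P4 → D (d²=4851.45)
P5 → P (d²=1228.25)
P6 → P (d²=8114.02)

P, P, D, D, P, P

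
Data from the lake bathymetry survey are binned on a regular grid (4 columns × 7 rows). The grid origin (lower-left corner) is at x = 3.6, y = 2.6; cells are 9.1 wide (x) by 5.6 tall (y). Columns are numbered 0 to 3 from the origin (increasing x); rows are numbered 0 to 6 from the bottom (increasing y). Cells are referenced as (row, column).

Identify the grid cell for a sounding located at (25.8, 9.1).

(1, 2)

Column index: ⌊(25.8 − 3.6) / 9.1⌋ = ⌊2.440⌋ = 2
Row offset from origin: ⌊(9.1 − 2.6) / 5.6⌋ = ⌊1.161⌋ = 1 → row 1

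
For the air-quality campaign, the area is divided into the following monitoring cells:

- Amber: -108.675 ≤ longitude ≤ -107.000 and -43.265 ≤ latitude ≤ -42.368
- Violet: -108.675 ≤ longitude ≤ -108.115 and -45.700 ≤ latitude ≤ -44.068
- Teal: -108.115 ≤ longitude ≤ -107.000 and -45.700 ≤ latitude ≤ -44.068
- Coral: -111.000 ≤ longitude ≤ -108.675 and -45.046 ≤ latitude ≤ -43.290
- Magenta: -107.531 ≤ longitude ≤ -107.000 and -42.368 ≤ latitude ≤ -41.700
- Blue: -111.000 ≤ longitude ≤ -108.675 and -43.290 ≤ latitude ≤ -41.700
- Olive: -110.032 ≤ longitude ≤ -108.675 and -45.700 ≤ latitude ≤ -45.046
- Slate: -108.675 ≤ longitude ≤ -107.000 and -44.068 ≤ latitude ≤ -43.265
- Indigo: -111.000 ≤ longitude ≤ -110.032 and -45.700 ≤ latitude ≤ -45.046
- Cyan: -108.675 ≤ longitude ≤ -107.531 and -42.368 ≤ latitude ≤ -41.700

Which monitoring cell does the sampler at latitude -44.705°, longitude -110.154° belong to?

Coral

The point has longitude = -110.154 and latitude = -44.705.
Only Coral satisfies -111.000 ≤ longitude ≤ -108.675 and -45.046 ≤ latitude ≤ -43.290.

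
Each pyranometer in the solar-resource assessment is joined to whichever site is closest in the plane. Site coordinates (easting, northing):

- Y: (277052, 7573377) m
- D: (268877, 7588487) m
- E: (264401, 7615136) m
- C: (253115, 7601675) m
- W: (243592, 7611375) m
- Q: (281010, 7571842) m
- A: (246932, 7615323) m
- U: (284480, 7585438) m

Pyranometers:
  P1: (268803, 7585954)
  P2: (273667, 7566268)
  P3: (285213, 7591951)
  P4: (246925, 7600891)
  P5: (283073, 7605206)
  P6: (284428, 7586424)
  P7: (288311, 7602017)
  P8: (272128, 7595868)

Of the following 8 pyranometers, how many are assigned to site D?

2

P1 → D
P2 → Y
P3 → U
P4 → C
P5 → U
P6 → U
P7 → U
P8 → D
2 of the 8 go to D.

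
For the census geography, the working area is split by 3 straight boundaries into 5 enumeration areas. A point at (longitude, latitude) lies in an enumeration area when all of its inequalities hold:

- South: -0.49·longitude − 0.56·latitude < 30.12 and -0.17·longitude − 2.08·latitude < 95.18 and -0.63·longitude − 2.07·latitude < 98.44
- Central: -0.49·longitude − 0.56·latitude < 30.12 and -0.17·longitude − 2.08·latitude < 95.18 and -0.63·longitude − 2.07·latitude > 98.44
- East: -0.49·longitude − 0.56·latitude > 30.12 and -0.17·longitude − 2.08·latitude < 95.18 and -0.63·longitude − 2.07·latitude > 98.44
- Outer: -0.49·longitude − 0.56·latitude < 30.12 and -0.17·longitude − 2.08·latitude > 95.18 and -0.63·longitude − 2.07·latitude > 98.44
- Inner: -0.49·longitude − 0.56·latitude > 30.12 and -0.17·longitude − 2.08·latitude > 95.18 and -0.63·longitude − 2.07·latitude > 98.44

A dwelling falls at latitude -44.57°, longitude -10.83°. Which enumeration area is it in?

East

-0.49·-10.83 − 0.56·-44.57 = 30.266, which is > 30.12
-0.17·-10.83 − 2.08·-44.57 = 94.547, which is < 95.18
-0.63·-10.83 − 2.07·-44.57 = 99.083, which is > 98.44
This sign pattern matches East.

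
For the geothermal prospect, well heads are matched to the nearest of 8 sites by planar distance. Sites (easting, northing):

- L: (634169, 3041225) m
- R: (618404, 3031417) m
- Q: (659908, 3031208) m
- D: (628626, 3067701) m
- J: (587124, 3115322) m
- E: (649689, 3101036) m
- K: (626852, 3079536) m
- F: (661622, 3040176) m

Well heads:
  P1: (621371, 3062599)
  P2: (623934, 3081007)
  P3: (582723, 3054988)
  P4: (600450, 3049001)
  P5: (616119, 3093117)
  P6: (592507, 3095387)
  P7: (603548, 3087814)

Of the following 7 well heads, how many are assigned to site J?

P1 → D
P2 → K
P3 → R
P4 → R
P5 → K
P6 → J
P7 → K
1 of the 7 goes to J.

1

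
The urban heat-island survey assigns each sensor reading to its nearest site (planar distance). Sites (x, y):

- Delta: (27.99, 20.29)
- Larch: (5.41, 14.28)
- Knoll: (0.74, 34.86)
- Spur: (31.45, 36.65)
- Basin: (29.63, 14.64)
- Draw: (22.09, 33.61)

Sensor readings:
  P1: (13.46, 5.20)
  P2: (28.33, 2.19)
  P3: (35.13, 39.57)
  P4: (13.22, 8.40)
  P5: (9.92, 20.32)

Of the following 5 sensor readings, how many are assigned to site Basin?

1

P1 → Larch
P2 → Basin
P3 → Spur
P4 → Larch
P5 → Larch
1 of the 5 goes to Basin.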